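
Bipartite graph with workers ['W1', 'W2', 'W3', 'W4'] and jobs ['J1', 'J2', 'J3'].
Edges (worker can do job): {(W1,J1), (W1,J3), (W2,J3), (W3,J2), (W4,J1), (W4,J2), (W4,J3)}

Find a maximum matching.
Matching: {(W1,J3), (W3,J2), (W4,J1)}

Maximum matching (size 3):
  W1 → J3
  W3 → J2
  W4 → J1

Each worker is assigned to at most one job, and each job to at most one worker.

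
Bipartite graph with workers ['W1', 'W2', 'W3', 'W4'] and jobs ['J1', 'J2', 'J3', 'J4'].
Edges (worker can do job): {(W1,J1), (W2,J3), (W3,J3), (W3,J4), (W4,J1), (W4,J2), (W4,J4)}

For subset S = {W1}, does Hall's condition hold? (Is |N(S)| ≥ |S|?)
Yes: |N(S)| = 1, |S| = 1

Subset S = {W1}
Neighbors N(S) = {J1}

|N(S)| = 1, |S| = 1
Hall's condition: |N(S)| ≥ |S| is satisfied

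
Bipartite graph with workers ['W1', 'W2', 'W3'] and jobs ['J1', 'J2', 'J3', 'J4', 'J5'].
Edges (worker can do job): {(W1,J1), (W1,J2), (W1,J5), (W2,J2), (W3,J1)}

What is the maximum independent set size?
Maximum independent set = 5

By König's theorem:
- Min vertex cover = Max matching = 3
- Max independent set = Total vertices - Min vertex cover
- Max independent set = 8 - 3 = 5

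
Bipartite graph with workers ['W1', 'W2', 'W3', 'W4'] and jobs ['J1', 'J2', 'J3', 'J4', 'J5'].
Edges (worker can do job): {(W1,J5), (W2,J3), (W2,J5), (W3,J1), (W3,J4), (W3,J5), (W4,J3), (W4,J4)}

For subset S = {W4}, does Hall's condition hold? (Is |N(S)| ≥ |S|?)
Yes: |N(S)| = 2, |S| = 1

Subset S = {W4}
Neighbors N(S) = {J3, J4}

|N(S)| = 2, |S| = 1
Hall's condition: |N(S)| ≥ |S| is satisfied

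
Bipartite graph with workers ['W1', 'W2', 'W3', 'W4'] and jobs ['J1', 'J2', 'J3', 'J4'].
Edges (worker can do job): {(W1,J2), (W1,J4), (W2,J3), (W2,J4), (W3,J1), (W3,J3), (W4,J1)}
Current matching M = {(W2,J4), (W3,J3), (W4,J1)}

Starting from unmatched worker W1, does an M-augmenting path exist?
Yes: W1 → J2

An M-augmenting path alternates non-matching / matching edges, starting and ending at unmatched vertices.
Path: W1 → J2
(J2 is unmatched in M, so the path is augmenting.)
Flipping edges along this path would increase |M| from 3 to 4.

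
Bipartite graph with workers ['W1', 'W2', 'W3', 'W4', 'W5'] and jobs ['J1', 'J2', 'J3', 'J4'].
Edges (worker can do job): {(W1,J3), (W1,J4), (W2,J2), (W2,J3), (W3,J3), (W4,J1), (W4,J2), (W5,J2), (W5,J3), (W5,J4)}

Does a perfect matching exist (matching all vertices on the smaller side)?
Yes, perfect matching exists (size 4)

Perfect matching: {(W1,J4), (W3,J3), (W4,J1), (W5,J2)}
All 4 vertices on the smaller side are matched.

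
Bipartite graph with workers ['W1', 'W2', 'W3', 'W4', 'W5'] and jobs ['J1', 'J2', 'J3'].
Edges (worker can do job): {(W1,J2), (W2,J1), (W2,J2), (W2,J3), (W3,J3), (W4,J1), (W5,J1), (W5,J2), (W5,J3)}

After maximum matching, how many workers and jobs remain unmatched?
Unmatched: 2 workers, 0 jobs

Maximum matching size: 3
Workers: 5 total, 3 matched, 2 unmatched
Jobs: 3 total, 3 matched, 0 unmatched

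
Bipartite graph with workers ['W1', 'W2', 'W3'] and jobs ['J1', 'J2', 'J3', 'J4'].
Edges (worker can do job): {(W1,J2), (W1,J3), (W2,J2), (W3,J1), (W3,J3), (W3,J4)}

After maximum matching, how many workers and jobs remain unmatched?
Unmatched: 0 workers, 1 jobs

Maximum matching size: 3
Workers: 3 total, 3 matched, 0 unmatched
Jobs: 4 total, 3 matched, 1 unmatched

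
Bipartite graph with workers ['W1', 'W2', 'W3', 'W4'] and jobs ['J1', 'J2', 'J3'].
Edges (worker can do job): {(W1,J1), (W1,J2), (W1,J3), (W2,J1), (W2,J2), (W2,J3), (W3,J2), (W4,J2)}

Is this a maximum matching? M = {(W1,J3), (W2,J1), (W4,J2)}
Yes, size 3 is maximum

Proposed matching has size 3.
Maximum matching size for this graph: 3.

This is a maximum matching.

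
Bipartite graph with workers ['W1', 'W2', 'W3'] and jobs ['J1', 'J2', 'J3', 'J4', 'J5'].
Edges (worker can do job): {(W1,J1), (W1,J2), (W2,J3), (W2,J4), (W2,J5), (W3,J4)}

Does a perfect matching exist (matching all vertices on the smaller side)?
Yes, perfect matching exists (size 3)

Perfect matching: {(W1,J2), (W2,J3), (W3,J4)}
All 3 vertices on the smaller side are matched.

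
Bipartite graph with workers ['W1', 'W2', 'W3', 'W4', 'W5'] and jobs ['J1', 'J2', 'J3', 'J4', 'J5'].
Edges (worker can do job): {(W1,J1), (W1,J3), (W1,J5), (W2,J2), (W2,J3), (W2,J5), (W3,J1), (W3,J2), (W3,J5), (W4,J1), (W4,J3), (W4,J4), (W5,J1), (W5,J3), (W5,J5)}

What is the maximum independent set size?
Maximum independent set = 5

By König's theorem:
- Min vertex cover = Max matching = 5
- Max independent set = Total vertices - Min vertex cover
- Max independent set = 10 - 5 = 5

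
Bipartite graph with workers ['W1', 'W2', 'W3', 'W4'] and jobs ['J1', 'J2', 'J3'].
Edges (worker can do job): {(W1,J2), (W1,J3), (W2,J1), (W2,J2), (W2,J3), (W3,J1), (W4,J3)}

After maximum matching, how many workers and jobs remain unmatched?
Unmatched: 1 workers, 0 jobs

Maximum matching size: 3
Workers: 4 total, 3 matched, 1 unmatched
Jobs: 3 total, 3 matched, 0 unmatched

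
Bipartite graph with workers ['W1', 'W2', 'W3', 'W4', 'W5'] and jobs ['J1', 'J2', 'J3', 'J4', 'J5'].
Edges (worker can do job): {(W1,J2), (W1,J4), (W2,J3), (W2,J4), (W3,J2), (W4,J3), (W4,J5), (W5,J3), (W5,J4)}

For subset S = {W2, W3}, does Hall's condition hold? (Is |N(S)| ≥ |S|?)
Yes: |N(S)| = 3, |S| = 2

Subset S = {W2, W3}
Neighbors N(S) = {J2, J3, J4}

|N(S)| = 3, |S| = 2
Hall's condition: |N(S)| ≥ |S| is satisfied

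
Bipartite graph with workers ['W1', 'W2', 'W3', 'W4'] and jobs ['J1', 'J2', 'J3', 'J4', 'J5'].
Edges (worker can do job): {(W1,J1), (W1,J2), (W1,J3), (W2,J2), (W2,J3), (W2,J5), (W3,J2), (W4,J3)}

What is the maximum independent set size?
Maximum independent set = 5

By König's theorem:
- Min vertex cover = Max matching = 4
- Max independent set = Total vertices - Min vertex cover
- Max independent set = 9 - 4 = 5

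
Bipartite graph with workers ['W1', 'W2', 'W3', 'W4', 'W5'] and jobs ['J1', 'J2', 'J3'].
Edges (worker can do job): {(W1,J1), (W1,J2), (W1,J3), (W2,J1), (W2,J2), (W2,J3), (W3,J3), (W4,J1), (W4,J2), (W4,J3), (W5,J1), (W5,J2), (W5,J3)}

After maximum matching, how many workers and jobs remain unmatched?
Unmatched: 2 workers, 0 jobs

Maximum matching size: 3
Workers: 5 total, 3 matched, 2 unmatched
Jobs: 3 total, 3 matched, 0 unmatched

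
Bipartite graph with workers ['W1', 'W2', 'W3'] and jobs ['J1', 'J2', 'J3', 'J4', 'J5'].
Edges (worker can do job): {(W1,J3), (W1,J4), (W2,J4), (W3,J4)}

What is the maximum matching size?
Maximum matching size = 2

Maximum matching: {(W1,J3), (W3,J4)}
Size: 2

This assigns 2 workers to 2 distinct jobs.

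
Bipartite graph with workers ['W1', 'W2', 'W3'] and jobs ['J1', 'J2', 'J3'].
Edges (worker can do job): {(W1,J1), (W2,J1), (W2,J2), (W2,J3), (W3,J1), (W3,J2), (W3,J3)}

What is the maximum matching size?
Maximum matching size = 3

Maximum matching: {(W1,J1), (W2,J2), (W3,J3)}
Size: 3

This assigns 3 workers to 3 distinct jobs.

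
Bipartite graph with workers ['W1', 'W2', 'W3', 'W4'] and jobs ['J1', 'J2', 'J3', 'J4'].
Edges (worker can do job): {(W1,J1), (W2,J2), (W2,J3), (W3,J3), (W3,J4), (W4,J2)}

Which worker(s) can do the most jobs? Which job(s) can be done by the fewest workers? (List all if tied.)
Most versatile: W2, W3 (2 jobs); Least covered: J1, J4 (1 workers)

Worker degrees (jobs they can do): W1:1, W2:2, W3:2, W4:1
Job degrees (workers who can do it): J1:1, J2:2, J3:2, J4:1

Maximum worker degree is 2, achieved by: W2, W3
Minimum job degree is 1, achieved by: J1, J4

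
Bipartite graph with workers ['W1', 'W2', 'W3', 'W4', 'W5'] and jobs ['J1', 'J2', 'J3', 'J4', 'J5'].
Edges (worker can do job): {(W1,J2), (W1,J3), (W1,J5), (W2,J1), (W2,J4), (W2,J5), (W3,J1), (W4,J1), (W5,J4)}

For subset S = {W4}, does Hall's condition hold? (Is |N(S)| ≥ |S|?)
Yes: |N(S)| = 1, |S| = 1

Subset S = {W4}
Neighbors N(S) = {J1}

|N(S)| = 1, |S| = 1
Hall's condition: |N(S)| ≥ |S| is satisfied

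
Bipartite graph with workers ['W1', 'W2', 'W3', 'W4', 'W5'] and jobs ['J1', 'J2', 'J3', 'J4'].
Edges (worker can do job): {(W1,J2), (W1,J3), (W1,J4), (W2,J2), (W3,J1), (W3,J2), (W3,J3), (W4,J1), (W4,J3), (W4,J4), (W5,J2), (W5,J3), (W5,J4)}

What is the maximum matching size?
Maximum matching size = 4

Maximum matching: {(W1,J4), (W3,J2), (W4,J1), (W5,J3)}
Size: 4

This assigns 4 workers to 4 distinct jobs.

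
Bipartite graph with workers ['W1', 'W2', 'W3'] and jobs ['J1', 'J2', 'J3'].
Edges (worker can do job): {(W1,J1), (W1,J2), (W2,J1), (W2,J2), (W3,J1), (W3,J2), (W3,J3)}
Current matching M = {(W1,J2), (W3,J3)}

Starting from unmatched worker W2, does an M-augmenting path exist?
Yes: W2 → J2 → W1 → J1

An M-augmenting path alternates non-matching / matching edges, starting and ending at unmatched vertices.
Path: W2 → J2 → W1 → J1
(J1 is unmatched in M, so the path is augmenting.)
Flipping edges along this path would increase |M| from 2 to 3.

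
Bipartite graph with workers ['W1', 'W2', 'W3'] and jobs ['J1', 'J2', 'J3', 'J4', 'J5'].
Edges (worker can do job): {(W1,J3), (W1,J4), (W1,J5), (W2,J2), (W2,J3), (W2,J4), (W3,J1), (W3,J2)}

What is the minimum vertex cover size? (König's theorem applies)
Minimum vertex cover size = 3

By König's theorem: in bipartite graphs,
min vertex cover = max matching = 3

Maximum matching has size 3, so minimum vertex cover also has size 3.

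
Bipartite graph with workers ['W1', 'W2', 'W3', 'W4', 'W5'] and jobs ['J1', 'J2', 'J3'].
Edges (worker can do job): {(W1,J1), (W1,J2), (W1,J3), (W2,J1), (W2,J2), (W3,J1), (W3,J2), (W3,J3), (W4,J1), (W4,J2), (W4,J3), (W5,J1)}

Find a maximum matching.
Matching: {(W1,J3), (W3,J1), (W4,J2)}

Maximum matching (size 3):
  W1 → J3
  W3 → J1
  W4 → J2

Each worker is assigned to at most one job, and each job to at most one worker.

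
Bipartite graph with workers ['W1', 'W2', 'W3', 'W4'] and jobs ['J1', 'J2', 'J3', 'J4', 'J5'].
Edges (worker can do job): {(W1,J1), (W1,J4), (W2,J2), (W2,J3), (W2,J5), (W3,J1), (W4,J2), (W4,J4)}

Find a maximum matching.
Matching: {(W1,J4), (W2,J3), (W3,J1), (W4,J2)}

Maximum matching (size 4):
  W1 → J4
  W2 → J3
  W3 → J1
  W4 → J2

Each worker is assigned to at most one job, and each job to at most one worker.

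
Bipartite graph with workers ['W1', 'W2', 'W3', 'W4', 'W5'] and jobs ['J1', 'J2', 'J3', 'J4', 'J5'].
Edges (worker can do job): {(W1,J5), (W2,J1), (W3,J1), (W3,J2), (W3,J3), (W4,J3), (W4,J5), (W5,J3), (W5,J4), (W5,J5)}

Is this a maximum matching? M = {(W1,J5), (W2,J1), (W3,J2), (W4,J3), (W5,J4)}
Yes, size 5 is maximum

Proposed matching has size 5.
Maximum matching size for this graph: 5.

This is a maximum matching.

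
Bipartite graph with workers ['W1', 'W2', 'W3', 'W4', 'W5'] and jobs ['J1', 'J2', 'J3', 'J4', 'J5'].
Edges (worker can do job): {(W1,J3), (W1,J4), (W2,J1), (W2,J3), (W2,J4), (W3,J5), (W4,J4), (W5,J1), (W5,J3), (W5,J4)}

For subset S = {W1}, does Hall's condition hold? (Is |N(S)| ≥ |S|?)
Yes: |N(S)| = 2, |S| = 1

Subset S = {W1}
Neighbors N(S) = {J3, J4}

|N(S)| = 2, |S| = 1
Hall's condition: |N(S)| ≥ |S| is satisfied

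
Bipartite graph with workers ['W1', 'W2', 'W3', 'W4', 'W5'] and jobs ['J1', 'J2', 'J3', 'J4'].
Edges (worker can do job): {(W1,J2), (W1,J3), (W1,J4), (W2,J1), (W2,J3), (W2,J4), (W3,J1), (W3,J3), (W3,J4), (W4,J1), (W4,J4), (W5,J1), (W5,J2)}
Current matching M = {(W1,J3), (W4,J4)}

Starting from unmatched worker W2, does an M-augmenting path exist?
Yes: W2 → J3 → W1 → J2

An M-augmenting path alternates non-matching / matching edges, starting and ending at unmatched vertices.
Path: W2 → J3 → W1 → J2
(J2 is unmatched in M, so the path is augmenting.)
Flipping edges along this path would increase |M| from 2 to 3.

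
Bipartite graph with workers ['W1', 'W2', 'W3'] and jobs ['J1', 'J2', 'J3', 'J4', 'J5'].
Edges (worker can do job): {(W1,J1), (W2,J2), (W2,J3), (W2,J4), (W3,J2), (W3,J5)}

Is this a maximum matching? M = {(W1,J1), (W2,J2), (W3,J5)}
Yes, size 3 is maximum

Proposed matching has size 3.
Maximum matching size for this graph: 3.

This is a maximum matching.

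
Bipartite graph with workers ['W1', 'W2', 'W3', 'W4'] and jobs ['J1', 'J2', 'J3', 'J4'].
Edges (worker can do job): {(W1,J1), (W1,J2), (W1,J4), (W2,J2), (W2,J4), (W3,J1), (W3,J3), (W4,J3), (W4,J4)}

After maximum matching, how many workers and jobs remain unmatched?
Unmatched: 0 workers, 0 jobs

Maximum matching size: 4
Workers: 4 total, 4 matched, 0 unmatched
Jobs: 4 total, 4 matched, 0 unmatched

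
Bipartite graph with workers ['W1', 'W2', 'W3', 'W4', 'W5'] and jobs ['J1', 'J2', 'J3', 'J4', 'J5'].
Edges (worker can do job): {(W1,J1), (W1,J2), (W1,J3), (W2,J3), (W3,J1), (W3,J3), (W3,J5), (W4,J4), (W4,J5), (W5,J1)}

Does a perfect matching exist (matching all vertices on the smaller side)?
Yes, perfect matching exists (size 5)

Perfect matching: {(W1,J2), (W2,J3), (W3,J5), (W4,J4), (W5,J1)}
All 5 vertices on the smaller side are matched.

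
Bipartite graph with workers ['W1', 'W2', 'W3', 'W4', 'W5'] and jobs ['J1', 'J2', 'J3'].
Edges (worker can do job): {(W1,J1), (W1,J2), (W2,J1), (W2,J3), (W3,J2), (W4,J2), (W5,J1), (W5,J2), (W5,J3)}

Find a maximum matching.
Matching: {(W1,J1), (W3,J2), (W5,J3)}

Maximum matching (size 3):
  W1 → J1
  W3 → J2
  W5 → J3

Each worker is assigned to at most one job, and each job to at most one worker.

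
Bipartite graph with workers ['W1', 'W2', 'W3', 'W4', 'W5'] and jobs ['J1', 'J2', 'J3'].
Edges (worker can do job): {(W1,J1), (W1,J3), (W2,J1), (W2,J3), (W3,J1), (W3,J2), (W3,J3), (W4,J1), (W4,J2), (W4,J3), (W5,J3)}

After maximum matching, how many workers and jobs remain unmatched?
Unmatched: 2 workers, 0 jobs

Maximum matching size: 3
Workers: 5 total, 3 matched, 2 unmatched
Jobs: 3 total, 3 matched, 0 unmatched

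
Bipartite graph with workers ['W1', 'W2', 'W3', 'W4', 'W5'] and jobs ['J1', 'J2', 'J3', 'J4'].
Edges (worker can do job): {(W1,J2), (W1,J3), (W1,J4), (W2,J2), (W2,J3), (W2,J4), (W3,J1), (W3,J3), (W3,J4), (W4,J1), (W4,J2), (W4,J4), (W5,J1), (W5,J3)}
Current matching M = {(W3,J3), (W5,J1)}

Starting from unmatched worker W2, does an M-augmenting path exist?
Yes: W2 → J4

An M-augmenting path alternates non-matching / matching edges, starting and ending at unmatched vertices.
Path: W2 → J4
(J4 is unmatched in M, so the path is augmenting.)
Flipping edges along this path would increase |M| from 2 to 3.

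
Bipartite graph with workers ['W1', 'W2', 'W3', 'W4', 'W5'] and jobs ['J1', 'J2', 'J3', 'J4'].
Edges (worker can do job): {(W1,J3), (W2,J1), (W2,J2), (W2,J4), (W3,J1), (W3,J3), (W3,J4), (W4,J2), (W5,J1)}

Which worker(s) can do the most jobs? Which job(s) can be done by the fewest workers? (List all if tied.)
Most versatile: W2, W3 (3 jobs); Least covered: J2, J3, J4 (2 workers)

Worker degrees (jobs they can do): W1:1, W2:3, W3:3, W4:1, W5:1
Job degrees (workers who can do it): J1:3, J2:2, J3:2, J4:2

Maximum worker degree is 3, achieved by: W2, W3
Minimum job degree is 2, achieved by: J2, J3, J4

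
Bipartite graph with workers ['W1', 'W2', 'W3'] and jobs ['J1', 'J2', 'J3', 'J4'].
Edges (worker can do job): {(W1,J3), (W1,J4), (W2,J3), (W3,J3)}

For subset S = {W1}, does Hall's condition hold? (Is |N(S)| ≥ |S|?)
Yes: |N(S)| = 2, |S| = 1

Subset S = {W1}
Neighbors N(S) = {J3, J4}

|N(S)| = 2, |S| = 1
Hall's condition: |N(S)| ≥ |S| is satisfied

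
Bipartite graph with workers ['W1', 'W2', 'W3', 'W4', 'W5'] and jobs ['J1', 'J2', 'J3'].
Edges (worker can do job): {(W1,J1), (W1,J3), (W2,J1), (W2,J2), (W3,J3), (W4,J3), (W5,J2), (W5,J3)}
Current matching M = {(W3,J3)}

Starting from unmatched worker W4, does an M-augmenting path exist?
No augmenting path from W4

Alternating search from W4 reaches jobs: {J3}.
Every reachable job is already matched in M, and following those matched edges back to workers exposes no further unvisited jobs.
No M-augmenting path from W4 exists.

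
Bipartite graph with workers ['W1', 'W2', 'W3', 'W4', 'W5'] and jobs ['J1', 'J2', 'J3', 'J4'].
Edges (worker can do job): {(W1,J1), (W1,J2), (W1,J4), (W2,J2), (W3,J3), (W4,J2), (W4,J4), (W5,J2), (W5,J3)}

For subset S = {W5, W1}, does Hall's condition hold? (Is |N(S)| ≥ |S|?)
Yes: |N(S)| = 4, |S| = 2

Subset S = {W5, W1}
Neighbors N(S) = {J1, J2, J3, J4}

|N(S)| = 4, |S| = 2
Hall's condition: |N(S)| ≥ |S| is satisfied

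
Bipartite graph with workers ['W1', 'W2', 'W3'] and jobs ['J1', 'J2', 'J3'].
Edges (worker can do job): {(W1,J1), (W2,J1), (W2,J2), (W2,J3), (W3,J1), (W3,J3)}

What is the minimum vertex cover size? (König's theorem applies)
Minimum vertex cover size = 3

By König's theorem: in bipartite graphs,
min vertex cover = max matching = 3

Maximum matching has size 3, so minimum vertex cover also has size 3.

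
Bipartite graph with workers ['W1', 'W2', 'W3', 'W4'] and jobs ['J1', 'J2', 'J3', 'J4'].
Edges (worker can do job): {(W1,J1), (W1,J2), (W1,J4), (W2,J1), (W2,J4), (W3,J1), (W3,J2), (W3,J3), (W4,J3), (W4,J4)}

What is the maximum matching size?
Maximum matching size = 4

Maximum matching: {(W1,J4), (W2,J1), (W3,J2), (W4,J3)}
Size: 4

This assigns 4 workers to 4 distinct jobs.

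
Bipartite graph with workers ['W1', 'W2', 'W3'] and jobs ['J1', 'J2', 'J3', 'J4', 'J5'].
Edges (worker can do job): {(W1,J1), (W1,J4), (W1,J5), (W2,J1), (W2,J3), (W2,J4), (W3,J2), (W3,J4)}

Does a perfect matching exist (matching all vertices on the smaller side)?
Yes, perfect matching exists (size 3)

Perfect matching: {(W1,J5), (W2,J1), (W3,J4)}
All 3 vertices on the smaller side are matched.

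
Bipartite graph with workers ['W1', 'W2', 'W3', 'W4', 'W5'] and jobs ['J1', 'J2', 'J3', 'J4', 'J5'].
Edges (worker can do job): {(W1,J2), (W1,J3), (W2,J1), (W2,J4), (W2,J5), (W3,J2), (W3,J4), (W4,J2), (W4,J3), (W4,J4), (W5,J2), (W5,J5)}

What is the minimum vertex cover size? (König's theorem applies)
Minimum vertex cover size = 5

By König's theorem: in bipartite graphs,
min vertex cover = max matching = 5

Maximum matching has size 5, so minimum vertex cover also has size 5.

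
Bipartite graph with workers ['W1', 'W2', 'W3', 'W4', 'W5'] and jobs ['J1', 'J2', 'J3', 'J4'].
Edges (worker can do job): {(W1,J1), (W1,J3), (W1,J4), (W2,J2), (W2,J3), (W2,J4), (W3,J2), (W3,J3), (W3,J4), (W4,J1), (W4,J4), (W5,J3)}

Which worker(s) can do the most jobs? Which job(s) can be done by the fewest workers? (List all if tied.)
Most versatile: W1, W2, W3 (3 jobs); Least covered: J1, J2 (2 workers)

Worker degrees (jobs they can do): W1:3, W2:3, W3:3, W4:2, W5:1
Job degrees (workers who can do it): J1:2, J2:2, J3:4, J4:4

Maximum worker degree is 3, achieved by: W1, W2, W3
Minimum job degree is 2, achieved by: J1, J2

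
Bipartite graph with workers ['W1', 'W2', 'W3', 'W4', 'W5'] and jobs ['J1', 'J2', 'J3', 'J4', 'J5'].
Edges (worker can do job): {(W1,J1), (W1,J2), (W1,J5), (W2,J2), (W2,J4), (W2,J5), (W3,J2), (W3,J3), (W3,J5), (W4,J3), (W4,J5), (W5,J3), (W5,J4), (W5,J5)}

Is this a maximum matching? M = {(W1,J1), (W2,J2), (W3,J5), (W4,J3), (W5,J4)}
Yes, size 5 is maximum

Proposed matching has size 5.
Maximum matching size for this graph: 5.

This is a maximum matching.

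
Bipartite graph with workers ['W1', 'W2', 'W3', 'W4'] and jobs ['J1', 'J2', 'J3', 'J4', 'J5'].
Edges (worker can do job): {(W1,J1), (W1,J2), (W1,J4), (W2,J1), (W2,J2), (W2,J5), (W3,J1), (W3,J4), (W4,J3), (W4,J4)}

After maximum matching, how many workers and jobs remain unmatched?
Unmatched: 0 workers, 1 jobs

Maximum matching size: 4
Workers: 4 total, 4 matched, 0 unmatched
Jobs: 5 total, 4 matched, 1 unmatched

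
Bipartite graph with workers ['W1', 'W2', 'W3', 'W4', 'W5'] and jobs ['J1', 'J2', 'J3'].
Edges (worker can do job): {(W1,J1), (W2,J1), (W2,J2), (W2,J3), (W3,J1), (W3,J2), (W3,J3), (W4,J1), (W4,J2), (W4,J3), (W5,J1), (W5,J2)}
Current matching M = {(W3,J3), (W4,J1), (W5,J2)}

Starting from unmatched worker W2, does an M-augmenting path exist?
No augmenting path from W2

Alternating search from W2 reaches jobs: {J1, J2, J3}.
Every reachable job is already matched in M, and following those matched edges back to workers exposes no further unvisited jobs.
No M-augmenting path from W2 exists.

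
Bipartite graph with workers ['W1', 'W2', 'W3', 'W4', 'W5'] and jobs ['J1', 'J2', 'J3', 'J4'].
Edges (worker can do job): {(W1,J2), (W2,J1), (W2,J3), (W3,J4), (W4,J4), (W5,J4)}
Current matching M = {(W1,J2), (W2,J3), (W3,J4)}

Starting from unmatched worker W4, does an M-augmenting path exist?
No augmenting path from W4

Alternating search from W4 reaches jobs: {J4}.
Every reachable job is already matched in M, and following those matched edges back to workers exposes no further unvisited jobs.
No M-augmenting path from W4 exists.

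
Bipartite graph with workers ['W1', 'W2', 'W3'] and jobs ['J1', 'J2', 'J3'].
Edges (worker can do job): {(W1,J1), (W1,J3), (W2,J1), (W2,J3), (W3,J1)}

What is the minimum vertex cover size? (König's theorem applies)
Minimum vertex cover size = 2

By König's theorem: in bipartite graphs,
min vertex cover = max matching = 2

Maximum matching has size 2, so minimum vertex cover also has size 2.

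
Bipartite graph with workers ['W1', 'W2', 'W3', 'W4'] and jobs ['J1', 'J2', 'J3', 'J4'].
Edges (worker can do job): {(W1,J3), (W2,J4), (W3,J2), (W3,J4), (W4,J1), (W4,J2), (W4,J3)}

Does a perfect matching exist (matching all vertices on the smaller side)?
Yes, perfect matching exists (size 4)

Perfect matching: {(W1,J3), (W2,J4), (W3,J2), (W4,J1)}
All 4 vertices on the smaller side are matched.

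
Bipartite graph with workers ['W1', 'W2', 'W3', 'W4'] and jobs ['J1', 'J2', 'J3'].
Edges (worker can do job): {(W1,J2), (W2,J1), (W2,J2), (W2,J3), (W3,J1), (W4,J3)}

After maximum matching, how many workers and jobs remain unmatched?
Unmatched: 1 workers, 0 jobs

Maximum matching size: 3
Workers: 4 total, 3 matched, 1 unmatched
Jobs: 3 total, 3 matched, 0 unmatched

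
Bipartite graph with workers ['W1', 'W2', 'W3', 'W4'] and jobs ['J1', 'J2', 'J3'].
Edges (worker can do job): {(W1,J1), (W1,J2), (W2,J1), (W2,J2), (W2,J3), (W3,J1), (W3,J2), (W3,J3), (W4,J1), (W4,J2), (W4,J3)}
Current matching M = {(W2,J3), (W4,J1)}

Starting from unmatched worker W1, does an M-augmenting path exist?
Yes: W1 → J2

An M-augmenting path alternates non-matching / matching edges, starting and ending at unmatched vertices.
Path: W1 → J2
(J2 is unmatched in M, so the path is augmenting.)
Flipping edges along this path would increase |M| from 2 to 3.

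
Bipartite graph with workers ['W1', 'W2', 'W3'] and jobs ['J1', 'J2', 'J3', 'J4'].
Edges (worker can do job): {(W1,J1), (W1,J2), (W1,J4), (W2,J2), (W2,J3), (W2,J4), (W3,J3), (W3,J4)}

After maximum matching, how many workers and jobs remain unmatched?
Unmatched: 0 workers, 1 jobs

Maximum matching size: 3
Workers: 3 total, 3 matched, 0 unmatched
Jobs: 4 total, 3 matched, 1 unmatched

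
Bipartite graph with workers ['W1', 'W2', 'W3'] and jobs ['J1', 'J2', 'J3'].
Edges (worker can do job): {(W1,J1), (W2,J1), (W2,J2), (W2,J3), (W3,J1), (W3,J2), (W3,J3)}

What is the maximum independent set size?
Maximum independent set = 3

By König's theorem:
- Min vertex cover = Max matching = 3
- Max independent set = Total vertices - Min vertex cover
- Max independent set = 6 - 3 = 3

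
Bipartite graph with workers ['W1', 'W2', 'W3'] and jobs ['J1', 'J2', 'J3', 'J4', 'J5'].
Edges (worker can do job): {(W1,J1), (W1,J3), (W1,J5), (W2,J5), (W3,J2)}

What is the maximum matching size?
Maximum matching size = 3

Maximum matching: {(W1,J1), (W2,J5), (W3,J2)}
Size: 3

This assigns 3 workers to 3 distinct jobs.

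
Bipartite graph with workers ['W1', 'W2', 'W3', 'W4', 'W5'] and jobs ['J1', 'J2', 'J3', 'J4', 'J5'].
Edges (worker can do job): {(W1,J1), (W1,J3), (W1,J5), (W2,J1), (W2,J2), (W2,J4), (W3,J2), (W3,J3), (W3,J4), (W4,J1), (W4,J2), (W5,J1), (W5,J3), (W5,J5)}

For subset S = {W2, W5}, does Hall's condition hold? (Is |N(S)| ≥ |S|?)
Yes: |N(S)| = 5, |S| = 2

Subset S = {W2, W5}
Neighbors N(S) = {J1, J2, J3, J4, J5}

|N(S)| = 5, |S| = 2
Hall's condition: |N(S)| ≥ |S| is satisfied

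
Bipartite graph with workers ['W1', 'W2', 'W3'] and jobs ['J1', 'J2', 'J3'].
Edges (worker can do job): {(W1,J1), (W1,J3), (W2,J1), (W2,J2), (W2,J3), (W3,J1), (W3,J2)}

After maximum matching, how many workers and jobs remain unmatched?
Unmatched: 0 workers, 0 jobs

Maximum matching size: 3
Workers: 3 total, 3 matched, 0 unmatched
Jobs: 3 total, 3 matched, 0 unmatched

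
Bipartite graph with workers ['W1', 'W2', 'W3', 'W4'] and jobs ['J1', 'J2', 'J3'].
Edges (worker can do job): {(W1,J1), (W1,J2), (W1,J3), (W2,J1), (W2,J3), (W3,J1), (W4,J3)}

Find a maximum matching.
Matching: {(W1,J2), (W3,J1), (W4,J3)}

Maximum matching (size 3):
  W1 → J2
  W3 → J1
  W4 → J3

Each worker is assigned to at most one job, and each job to at most one worker.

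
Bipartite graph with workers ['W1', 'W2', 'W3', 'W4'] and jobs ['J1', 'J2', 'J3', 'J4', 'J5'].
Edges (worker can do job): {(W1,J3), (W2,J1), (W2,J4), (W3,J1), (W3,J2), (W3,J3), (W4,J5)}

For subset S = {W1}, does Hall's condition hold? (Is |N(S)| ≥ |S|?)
Yes: |N(S)| = 1, |S| = 1

Subset S = {W1}
Neighbors N(S) = {J3}

|N(S)| = 1, |S| = 1
Hall's condition: |N(S)| ≥ |S| is satisfied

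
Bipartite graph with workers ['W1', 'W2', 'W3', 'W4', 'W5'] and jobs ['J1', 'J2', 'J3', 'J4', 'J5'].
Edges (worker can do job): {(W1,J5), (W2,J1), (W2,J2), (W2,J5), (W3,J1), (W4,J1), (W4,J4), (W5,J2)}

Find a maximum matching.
Matching: {(W1,J5), (W3,J1), (W4,J4), (W5,J2)}

Maximum matching (size 4):
  W1 → J5
  W3 → J1
  W4 → J4
  W5 → J2

Each worker is assigned to at most one job, and each job to at most one worker.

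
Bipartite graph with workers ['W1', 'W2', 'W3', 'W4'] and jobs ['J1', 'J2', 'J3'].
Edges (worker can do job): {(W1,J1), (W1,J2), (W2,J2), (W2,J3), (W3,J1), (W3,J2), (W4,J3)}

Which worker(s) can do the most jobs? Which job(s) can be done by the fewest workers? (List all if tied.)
Most versatile: W1, W2, W3 (2 jobs); Least covered: J1, J3 (2 workers)

Worker degrees (jobs they can do): W1:2, W2:2, W3:2, W4:1
Job degrees (workers who can do it): J1:2, J2:3, J3:2

Maximum worker degree is 2, achieved by: W1, W2, W3
Minimum job degree is 2, achieved by: J1, J3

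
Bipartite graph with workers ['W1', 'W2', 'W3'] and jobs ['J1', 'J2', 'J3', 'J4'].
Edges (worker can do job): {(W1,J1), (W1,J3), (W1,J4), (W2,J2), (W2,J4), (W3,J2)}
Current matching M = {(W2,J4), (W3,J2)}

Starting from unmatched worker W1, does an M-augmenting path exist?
Yes: W1 → J1

An M-augmenting path alternates non-matching / matching edges, starting and ending at unmatched vertices.
Path: W1 → J1
(J1 is unmatched in M, so the path is augmenting.)
Flipping edges along this path would increase |M| from 2 to 3.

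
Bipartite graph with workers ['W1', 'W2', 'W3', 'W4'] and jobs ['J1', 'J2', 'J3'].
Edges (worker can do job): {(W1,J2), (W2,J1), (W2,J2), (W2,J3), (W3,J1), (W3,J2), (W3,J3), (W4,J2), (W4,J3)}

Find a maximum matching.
Matching: {(W2,J3), (W3,J1), (W4,J2)}

Maximum matching (size 3):
  W2 → J3
  W3 → J1
  W4 → J2

Each worker is assigned to at most one job, and each job to at most one worker.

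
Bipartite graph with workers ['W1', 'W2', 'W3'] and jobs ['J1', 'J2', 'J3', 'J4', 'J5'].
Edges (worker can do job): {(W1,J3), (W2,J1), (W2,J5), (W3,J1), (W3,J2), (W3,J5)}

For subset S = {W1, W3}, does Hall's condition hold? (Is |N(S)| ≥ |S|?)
Yes: |N(S)| = 4, |S| = 2

Subset S = {W1, W3}
Neighbors N(S) = {J1, J2, J3, J5}

|N(S)| = 4, |S| = 2
Hall's condition: |N(S)| ≥ |S| is satisfied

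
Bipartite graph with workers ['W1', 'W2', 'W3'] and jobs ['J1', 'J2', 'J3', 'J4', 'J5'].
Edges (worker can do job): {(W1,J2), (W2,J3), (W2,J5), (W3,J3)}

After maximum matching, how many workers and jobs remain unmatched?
Unmatched: 0 workers, 2 jobs

Maximum matching size: 3
Workers: 3 total, 3 matched, 0 unmatched
Jobs: 5 total, 3 matched, 2 unmatched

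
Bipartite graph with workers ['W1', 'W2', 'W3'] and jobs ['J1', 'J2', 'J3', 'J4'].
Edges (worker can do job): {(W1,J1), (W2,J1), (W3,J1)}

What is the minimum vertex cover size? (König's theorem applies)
Minimum vertex cover size = 1

By König's theorem: in bipartite graphs,
min vertex cover = max matching = 1

Maximum matching has size 1, so minimum vertex cover also has size 1.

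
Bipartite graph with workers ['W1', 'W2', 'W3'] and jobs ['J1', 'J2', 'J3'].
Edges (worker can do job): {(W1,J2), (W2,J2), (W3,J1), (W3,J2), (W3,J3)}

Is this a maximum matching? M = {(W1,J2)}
No, size 1 is not maximum

Proposed matching has size 1.
Maximum matching size for this graph: 2.

This is NOT maximum - can be improved to size 2.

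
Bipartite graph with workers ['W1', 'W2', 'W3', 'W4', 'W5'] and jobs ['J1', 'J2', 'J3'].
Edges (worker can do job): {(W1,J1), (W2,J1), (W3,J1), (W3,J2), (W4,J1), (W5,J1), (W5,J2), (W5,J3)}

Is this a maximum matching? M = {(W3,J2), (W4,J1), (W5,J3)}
Yes, size 3 is maximum

Proposed matching has size 3.
Maximum matching size for this graph: 3.

This is a maximum matching.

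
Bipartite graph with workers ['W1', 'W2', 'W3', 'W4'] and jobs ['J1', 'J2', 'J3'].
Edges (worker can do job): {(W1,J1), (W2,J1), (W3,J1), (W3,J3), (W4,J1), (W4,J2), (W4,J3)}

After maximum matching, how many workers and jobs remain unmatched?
Unmatched: 1 workers, 0 jobs

Maximum matching size: 3
Workers: 4 total, 3 matched, 1 unmatched
Jobs: 3 total, 3 matched, 0 unmatched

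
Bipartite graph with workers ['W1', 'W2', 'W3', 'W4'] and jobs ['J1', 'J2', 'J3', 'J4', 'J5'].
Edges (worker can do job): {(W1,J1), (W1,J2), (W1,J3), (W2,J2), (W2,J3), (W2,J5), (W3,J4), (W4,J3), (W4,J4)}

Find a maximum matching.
Matching: {(W1,J1), (W2,J2), (W3,J4), (W4,J3)}

Maximum matching (size 4):
  W1 → J1
  W2 → J2
  W3 → J4
  W4 → J3

Each worker is assigned to at most one job, and each job to at most one worker.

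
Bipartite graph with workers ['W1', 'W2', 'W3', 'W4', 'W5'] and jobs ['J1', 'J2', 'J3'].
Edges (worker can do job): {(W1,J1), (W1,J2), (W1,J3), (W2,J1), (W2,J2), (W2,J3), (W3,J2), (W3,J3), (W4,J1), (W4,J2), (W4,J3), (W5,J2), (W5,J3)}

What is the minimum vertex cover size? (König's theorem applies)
Minimum vertex cover size = 3

By König's theorem: in bipartite graphs,
min vertex cover = max matching = 3

Maximum matching has size 3, so minimum vertex cover also has size 3.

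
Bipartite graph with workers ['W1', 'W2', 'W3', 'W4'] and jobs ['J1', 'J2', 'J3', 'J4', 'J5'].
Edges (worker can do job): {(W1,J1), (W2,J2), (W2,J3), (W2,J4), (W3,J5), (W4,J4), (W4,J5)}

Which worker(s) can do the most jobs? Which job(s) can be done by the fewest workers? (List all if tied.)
Most versatile: W2 (3 jobs); Least covered: J1, J2, J3 (1 workers)

Worker degrees (jobs they can do): W1:1, W2:3, W3:1, W4:2
Job degrees (workers who can do it): J1:1, J2:1, J3:1, J4:2, J5:2

Maximum worker degree is 3, achieved by: W2
Minimum job degree is 1, achieved by: J1, J2, J3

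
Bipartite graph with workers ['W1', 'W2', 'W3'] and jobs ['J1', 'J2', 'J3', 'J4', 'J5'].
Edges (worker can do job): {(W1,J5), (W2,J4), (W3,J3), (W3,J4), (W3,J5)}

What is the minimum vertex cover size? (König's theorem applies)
Minimum vertex cover size = 3

By König's theorem: in bipartite graphs,
min vertex cover = max matching = 3

Maximum matching has size 3, so minimum vertex cover also has size 3.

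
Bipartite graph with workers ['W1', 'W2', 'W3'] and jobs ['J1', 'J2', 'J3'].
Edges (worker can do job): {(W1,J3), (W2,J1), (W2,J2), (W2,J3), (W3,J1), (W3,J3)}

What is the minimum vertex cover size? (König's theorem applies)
Minimum vertex cover size = 3

By König's theorem: in bipartite graphs,
min vertex cover = max matching = 3

Maximum matching has size 3, so minimum vertex cover also has size 3.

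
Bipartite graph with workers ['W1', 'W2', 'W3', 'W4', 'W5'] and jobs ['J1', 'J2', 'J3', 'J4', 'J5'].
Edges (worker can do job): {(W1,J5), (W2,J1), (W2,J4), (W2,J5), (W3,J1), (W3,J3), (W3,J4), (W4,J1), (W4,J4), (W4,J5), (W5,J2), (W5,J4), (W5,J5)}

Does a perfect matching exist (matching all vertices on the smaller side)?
Yes, perfect matching exists (size 5)

Perfect matching: {(W1,J5), (W2,J4), (W3,J3), (W4,J1), (W5,J2)}
All 5 vertices on the smaller side are matched.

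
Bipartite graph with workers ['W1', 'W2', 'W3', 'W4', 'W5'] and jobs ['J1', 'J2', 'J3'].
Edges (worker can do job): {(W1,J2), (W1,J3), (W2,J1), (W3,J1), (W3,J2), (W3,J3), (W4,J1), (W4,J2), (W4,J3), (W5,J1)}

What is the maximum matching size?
Maximum matching size = 3

Maximum matching: {(W1,J3), (W3,J1), (W4,J2)}
Size: 3

This assigns 3 workers to 3 distinct jobs.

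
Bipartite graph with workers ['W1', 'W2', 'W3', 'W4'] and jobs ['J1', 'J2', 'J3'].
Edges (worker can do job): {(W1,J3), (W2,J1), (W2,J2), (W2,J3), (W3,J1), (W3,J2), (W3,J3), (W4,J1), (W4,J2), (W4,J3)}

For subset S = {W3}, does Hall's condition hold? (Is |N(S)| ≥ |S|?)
Yes: |N(S)| = 3, |S| = 1

Subset S = {W3}
Neighbors N(S) = {J1, J2, J3}

|N(S)| = 3, |S| = 1
Hall's condition: |N(S)| ≥ |S| is satisfied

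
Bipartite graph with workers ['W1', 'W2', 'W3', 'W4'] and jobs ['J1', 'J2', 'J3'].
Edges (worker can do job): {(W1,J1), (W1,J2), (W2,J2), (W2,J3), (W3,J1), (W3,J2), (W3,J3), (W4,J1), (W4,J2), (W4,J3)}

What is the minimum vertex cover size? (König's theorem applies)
Minimum vertex cover size = 3

By König's theorem: in bipartite graphs,
min vertex cover = max matching = 3

Maximum matching has size 3, so minimum vertex cover also has size 3.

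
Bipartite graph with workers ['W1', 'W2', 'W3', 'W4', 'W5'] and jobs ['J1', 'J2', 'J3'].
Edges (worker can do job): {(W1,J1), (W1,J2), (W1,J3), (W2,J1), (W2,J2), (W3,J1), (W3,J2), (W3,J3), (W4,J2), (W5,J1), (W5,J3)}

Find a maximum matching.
Matching: {(W1,J3), (W3,J2), (W5,J1)}

Maximum matching (size 3):
  W1 → J3
  W3 → J2
  W5 → J1

Each worker is assigned to at most one job, and each job to at most one worker.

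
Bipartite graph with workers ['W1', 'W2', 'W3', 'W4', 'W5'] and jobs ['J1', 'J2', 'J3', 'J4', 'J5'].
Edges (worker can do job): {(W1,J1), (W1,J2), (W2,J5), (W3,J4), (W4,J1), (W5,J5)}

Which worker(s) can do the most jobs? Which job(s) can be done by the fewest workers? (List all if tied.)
Most versatile: W1 (2 jobs); Least covered: J3 (0 workers)

Worker degrees (jobs they can do): W1:2, W2:1, W3:1, W4:1, W5:1
Job degrees (workers who can do it): J1:2, J2:1, J3:0, J4:1, J5:2

Maximum worker degree is 2, achieved by: W1
Minimum job degree is 0, achieved by: J3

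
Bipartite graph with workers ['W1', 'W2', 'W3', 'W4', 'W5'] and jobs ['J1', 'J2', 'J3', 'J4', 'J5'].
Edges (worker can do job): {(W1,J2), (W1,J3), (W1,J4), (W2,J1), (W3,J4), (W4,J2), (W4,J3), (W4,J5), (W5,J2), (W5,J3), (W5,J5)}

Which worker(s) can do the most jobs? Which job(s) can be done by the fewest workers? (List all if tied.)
Most versatile: W1, W4, W5 (3 jobs); Least covered: J1 (1 workers)

Worker degrees (jobs they can do): W1:3, W2:1, W3:1, W4:3, W5:3
Job degrees (workers who can do it): J1:1, J2:3, J3:3, J4:2, J5:2

Maximum worker degree is 3, achieved by: W1, W4, W5
Minimum job degree is 1, achieved by: J1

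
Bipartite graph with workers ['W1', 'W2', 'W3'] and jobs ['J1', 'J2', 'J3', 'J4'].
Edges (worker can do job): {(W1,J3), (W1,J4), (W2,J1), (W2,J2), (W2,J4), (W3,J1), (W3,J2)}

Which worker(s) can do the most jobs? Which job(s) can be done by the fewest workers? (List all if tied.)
Most versatile: W2 (3 jobs); Least covered: J3 (1 workers)

Worker degrees (jobs they can do): W1:2, W2:3, W3:2
Job degrees (workers who can do it): J1:2, J2:2, J3:1, J4:2

Maximum worker degree is 3, achieved by: W2
Minimum job degree is 1, achieved by: J3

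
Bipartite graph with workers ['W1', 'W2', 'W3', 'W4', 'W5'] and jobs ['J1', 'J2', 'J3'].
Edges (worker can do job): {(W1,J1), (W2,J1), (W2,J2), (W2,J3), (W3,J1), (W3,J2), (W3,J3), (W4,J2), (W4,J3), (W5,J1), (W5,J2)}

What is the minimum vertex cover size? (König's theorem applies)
Minimum vertex cover size = 3

By König's theorem: in bipartite graphs,
min vertex cover = max matching = 3

Maximum matching has size 3, so minimum vertex cover also has size 3.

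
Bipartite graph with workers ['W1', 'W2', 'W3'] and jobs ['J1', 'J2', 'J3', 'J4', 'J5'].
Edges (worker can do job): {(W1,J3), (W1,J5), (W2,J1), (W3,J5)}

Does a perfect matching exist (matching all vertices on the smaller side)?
Yes, perfect matching exists (size 3)

Perfect matching: {(W1,J3), (W2,J1), (W3,J5)}
All 3 vertices on the smaller side are matched.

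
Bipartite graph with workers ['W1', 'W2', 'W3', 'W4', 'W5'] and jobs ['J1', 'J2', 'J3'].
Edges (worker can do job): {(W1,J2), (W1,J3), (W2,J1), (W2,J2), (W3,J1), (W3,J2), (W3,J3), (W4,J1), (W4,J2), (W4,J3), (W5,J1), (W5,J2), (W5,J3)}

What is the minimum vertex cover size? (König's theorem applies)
Minimum vertex cover size = 3

By König's theorem: in bipartite graphs,
min vertex cover = max matching = 3

Maximum matching has size 3, so minimum vertex cover also has size 3.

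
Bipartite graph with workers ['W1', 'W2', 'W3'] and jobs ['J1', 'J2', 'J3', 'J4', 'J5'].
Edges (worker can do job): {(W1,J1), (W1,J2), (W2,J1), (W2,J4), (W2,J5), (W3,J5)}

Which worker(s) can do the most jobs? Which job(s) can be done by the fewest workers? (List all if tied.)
Most versatile: W2 (3 jobs); Least covered: J3 (0 workers)

Worker degrees (jobs they can do): W1:2, W2:3, W3:1
Job degrees (workers who can do it): J1:2, J2:1, J3:0, J4:1, J5:2

Maximum worker degree is 3, achieved by: W2
Minimum job degree is 0, achieved by: J3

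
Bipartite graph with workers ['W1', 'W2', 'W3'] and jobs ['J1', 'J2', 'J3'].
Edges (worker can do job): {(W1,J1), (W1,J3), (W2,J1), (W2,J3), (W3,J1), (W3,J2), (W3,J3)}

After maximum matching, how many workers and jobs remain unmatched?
Unmatched: 0 workers, 0 jobs

Maximum matching size: 3
Workers: 3 total, 3 matched, 0 unmatched
Jobs: 3 total, 3 matched, 0 unmatched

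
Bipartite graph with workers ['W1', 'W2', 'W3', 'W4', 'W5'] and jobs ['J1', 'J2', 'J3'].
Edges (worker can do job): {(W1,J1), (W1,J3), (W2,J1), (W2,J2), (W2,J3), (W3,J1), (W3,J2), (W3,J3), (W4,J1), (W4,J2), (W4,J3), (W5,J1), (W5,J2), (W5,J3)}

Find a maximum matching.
Matching: {(W3,J2), (W4,J1), (W5,J3)}

Maximum matching (size 3):
  W3 → J2
  W4 → J1
  W5 → J3

Each worker is assigned to at most one job, and each job to at most one worker.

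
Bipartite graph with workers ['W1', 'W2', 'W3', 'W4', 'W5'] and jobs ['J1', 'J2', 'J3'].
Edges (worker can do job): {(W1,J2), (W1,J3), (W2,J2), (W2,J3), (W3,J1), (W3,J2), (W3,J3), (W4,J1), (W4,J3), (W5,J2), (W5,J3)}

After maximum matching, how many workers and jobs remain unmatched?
Unmatched: 2 workers, 0 jobs

Maximum matching size: 3
Workers: 5 total, 3 matched, 2 unmatched
Jobs: 3 total, 3 matched, 0 unmatched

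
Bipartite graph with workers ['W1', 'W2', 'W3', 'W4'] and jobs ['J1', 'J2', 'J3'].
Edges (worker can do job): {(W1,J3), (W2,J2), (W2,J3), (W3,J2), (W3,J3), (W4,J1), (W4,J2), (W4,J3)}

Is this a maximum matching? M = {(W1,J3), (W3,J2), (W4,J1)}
Yes, size 3 is maximum

Proposed matching has size 3.
Maximum matching size for this graph: 3.

This is a maximum matching.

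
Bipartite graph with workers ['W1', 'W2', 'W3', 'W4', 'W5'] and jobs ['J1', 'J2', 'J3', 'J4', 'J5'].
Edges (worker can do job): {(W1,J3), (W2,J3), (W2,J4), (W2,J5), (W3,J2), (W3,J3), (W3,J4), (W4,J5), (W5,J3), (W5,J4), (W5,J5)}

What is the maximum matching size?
Maximum matching size = 4

Maximum matching: {(W1,J3), (W2,J4), (W3,J2), (W5,J5)}
Size: 4

This assigns 4 workers to 4 distinct jobs.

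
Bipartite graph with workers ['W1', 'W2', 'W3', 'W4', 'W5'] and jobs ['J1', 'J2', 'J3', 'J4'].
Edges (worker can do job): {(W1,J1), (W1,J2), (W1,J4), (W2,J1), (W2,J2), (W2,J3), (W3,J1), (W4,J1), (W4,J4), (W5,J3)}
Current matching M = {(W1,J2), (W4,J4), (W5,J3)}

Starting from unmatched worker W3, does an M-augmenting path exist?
Yes: W3 → J1

An M-augmenting path alternates non-matching / matching edges, starting and ending at unmatched vertices.
Path: W3 → J1
(J1 is unmatched in M, so the path is augmenting.)
Flipping edges along this path would increase |M| from 3 to 4.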